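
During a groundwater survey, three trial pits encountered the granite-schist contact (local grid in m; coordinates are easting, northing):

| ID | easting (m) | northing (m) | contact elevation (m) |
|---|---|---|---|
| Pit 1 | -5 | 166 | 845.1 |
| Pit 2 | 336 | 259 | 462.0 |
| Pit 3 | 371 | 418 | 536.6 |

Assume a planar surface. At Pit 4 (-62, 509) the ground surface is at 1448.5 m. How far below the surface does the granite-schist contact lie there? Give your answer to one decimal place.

266.1 m

Let the plane be z = a·easting + b·northing + c.
Pit 2−Pit 1: 341a + 93b = −383.1;  Pit 3−Pit 1: 376a + 252b = −308.5.
Solving gives a = −1.33135, b = 0.76225.
Then c = 845.1 − a·-5 − b·166 = 711.91.
At (-62, 509): z_contact = 82.54 + 387.98 + 711.91 = 1182.44 m.
Depth below ground = 1448.5 − 1182.44 = 266.1 m.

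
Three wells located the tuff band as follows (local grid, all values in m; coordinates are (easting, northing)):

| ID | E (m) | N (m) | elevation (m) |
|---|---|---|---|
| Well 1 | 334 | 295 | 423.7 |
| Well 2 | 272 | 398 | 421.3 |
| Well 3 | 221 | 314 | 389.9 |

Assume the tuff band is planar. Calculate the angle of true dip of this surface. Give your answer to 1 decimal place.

Let the plane be z = a·E + b·N + c.
Well 2−Well 1: −62a + 103b = −2.4;  Well 3−Well 1: −113a + 19b = −33.8.
Solving gives a = 0.32844, b = 0.17440.
Gradient magnitude |∇z| = √(a² + b²) = √(0.10787 + 0.03042) = 0.37187.
True dip = arctan(0.37187) = 20.4°, dipping toward WSW (azimuth ≈ 242°).

20.4°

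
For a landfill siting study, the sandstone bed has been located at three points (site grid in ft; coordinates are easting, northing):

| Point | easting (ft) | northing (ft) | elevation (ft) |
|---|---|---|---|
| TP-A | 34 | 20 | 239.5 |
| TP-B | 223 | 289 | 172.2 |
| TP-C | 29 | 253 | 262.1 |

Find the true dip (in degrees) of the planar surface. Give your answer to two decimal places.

25.98°

Let the plane be z = a·easting + b·northing + c.
TP-B−TP-A: 189a + 269b = −67.3;  TP-C−TP-A: −5a + 233b = 22.6.
Solving gives a = −0.47949, b = 0.08671.
Gradient magnitude |∇z| = √(a² + b²) = √(0.22991 + 0.00752) = 0.48727.
True dip = arctan(0.48727) = 25.98°, dipping toward E (azimuth ≈ 100°).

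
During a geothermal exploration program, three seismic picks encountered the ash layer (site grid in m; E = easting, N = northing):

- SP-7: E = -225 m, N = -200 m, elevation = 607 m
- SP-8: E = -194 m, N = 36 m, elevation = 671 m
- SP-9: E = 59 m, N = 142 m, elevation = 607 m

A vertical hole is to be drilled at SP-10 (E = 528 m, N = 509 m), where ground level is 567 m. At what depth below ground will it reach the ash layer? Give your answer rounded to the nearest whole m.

Two edge vectors: SP-7→SP-8 = (31, 236, 64), SP-7→SP-9 = (284, 342, 0).
Normal n = (SP-7→SP-8) × (SP-7→SP-9) = (-21888, 18176, -56422).
So ∂z/∂E = −n_x/n_z = −0.38793 and ∂z/∂N = −n_y/n_z = 0.32214.
Intercept c from SP-7: 607 − 87.29 + 64.43 = 584.14.
At (528, 509): z_contact = −204.8 + 164.0 + 584.14 = 543.3 m.
Depth below ground = 567 − 543.3 = 24 m.

24 m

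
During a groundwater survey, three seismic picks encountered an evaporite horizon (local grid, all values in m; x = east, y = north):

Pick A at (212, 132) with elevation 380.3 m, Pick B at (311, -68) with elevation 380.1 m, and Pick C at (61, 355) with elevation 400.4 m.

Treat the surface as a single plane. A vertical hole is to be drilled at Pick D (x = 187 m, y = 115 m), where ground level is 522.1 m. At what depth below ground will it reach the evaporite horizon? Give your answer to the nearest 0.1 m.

125.5 m

Let the plane be z = a·x + b·y + c.
Pick B−Pick A: 99a − 200b = −0.2;  Pick C−Pick A: −151a + 223b = 20.1.
Solving gives a = −0.48940, b = −0.24125.
Then c = 380.3 − a·212 − b·132 = 515.90.
At (187, 115): z_contact = −91.52 − 27.74 + 515.90 = 396.64 m.
Depth below ground = 522.1 − 396.64 = 125.5 m.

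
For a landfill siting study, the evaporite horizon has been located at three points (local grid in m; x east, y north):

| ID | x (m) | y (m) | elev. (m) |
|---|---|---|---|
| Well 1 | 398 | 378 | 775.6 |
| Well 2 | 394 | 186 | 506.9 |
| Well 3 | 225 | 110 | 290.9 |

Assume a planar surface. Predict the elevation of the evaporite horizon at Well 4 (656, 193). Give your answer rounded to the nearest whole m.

Let the plane be z = a·x + b·y + c.
Well 2−Well 1: −4a − 192b = −268.7;  Well 3−Well 1: −173a − 268b = −484.7.
Solving gives a = 0.65489, b = 1.38584.
Then c = 775.6 − a·398 − b·378 = −8.89.
At (656, 193): z = 429.6 + 267.5 − 8.89 = 688.2 m.

688 m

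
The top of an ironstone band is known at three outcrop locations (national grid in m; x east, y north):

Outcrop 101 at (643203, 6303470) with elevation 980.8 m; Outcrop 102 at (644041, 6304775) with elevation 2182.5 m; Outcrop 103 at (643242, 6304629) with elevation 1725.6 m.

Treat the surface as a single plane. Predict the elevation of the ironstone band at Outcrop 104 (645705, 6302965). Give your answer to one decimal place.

Let the plane be z = a·x + b·y + c.
Outcrop 102−Outcrop 101: 838a + 1305b = 1201.7;  Outcrop 103−Outcrop 101: 39a + 1159b = 744.8.
Solving gives a = 0.457225699, b = 0.627237444.
Then c = 980.8 − a·643203 − b·6303470 = −4246880.55.
At (645705, 6302965): z = 295232.9 + 3953455.7 − 4246880.55 = 1808.0 m.

1808.0 m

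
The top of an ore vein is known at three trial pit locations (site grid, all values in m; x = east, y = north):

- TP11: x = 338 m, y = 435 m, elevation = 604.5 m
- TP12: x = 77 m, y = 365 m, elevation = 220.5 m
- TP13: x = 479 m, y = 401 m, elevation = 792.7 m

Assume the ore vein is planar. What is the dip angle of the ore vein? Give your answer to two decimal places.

54.94°

Two edge vectors: TP11→TP12 = (-261, -70, -384), TP11→TP13 = (141, -34, 188.2).
Normal n = (TP11→TP12) × (TP11→TP13) = (-26230, -5023.8, 18744).
So ∂z/∂x = −n_x/n_z = 1.39938 and ∂z/∂y = −n_y/n_z = 0.26802.
Gradient magnitude |∇z| = √(a² + b²) = √(1.95827 + 0.07184) = 1.42482.
True dip = arctan(1.42482) = 54.94°, dipping toward W (azimuth ≈ 259°).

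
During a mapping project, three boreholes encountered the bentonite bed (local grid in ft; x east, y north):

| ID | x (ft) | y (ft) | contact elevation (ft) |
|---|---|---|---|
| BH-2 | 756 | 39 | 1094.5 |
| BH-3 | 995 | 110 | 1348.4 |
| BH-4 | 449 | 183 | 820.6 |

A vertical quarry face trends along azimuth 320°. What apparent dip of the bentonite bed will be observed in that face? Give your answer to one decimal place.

25.2°

Let the plane be z = a·x + b·y + c.
BH-3−BH-2: 239a + 71b = 253.9;  BH-4−BH-2: −307a + 144b = −273.9.
Solving gives a = 0.99636, b = 0.22211.
Unit vector along 320° is (sin 320°, cos 320°) = (-0.6428, 0.7660).
Slope in that direction = a·(-0.6428) + b·(0.7660) = −0.47031.
Apparent dip = arctan|0.47031| = 25.2° (true dip is 45.6°, so apparent ≤ true as expected).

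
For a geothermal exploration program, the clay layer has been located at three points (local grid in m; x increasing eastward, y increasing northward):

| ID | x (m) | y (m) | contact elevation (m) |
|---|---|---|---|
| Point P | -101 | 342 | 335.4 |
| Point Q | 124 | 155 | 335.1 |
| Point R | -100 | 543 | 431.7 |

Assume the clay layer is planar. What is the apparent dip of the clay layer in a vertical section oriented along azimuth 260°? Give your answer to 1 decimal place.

25.3°

Let the plane be z = a·x + b·y + c.
Point Q−Point P: 225a − 187b = −0.3;  Point R−Point P: 1a + 201b = 96.3.
Solving gives a = 0.39522, b = 0.47714.
Unit vector along 260° is (sin 260°, cos 260°) = (-0.9848, -0.1736).
Slope in that direction = a·(-0.9848) + b·(-0.1736) = −0.47207.
Apparent dip = arctan|0.47207| = 25.3° (true dip is 31.8°, so apparent ≤ true as expected).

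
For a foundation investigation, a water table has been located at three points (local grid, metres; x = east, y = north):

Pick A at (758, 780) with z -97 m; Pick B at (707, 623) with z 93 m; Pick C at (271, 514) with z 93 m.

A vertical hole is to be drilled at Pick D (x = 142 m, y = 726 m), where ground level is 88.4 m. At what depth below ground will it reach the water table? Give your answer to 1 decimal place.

317.1 m

Two edge vectors: Pick A→Pick B = (-51, -157, 190), Pick A→Pick C = (-487, -266, 190).
Normal n = (Pick A→Pick B) × (Pick A→Pick C) = (20710, -82840, -62893).
So ∂z/∂x = −n_x/n_z = 0.32929 and ∂z/∂y = −n_y/n_z = −1.31716.
Intercept c from Pick A: -97 − 249.60 + 1027.38 = 680.78.
At (142, 726): z_contact = 46.76 − 956.26 + 680.78 = -228.72 m.
Depth below ground = 88.4 − (-228.72) = 317.1 m.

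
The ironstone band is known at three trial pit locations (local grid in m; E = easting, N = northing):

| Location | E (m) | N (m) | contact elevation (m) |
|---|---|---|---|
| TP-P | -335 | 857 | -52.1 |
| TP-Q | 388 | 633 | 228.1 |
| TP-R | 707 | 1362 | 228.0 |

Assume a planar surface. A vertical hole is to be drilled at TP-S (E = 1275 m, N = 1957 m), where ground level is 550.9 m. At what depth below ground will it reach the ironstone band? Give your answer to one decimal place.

Let the plane be z = a·E + b·N + c.
TP-Q−TP-P: 723a − 224b = 280.2;  TP-R−TP-P: 1042a + 505b = 280.1.
Solving gives a = 0.341246, b = −0.149461.
Then c = -52.1 − a·-335 − b·857 = 190.31.
At (1275, 1957): z_contact = 435.09 − 292.50 + 190.31 = 332.90 m.
Depth below ground = 550.9 − 332.90 = 218.0 m.

218.0 m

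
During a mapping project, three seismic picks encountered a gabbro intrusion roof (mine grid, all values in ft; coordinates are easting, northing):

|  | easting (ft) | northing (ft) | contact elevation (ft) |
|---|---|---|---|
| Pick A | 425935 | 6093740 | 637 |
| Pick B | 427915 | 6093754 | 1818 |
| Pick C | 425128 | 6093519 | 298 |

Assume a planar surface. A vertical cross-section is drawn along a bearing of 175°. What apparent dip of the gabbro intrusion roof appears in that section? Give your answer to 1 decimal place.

35.4°

Two edge vectors: Pick A→Pick B = (1980, 14, 1181), Pick A→Pick C = (-807, -221, -339).
Normal n = (Pick A→Pick B) × (Pick A→Pick C) = (256255, -281847, -426282).
So ∂z/∂easting = −n_x/n_z = 0.60114 and ∂z/∂northing = −n_y/n_z = −0.66117.
Unit vector along 175° is (sin 175°, cos 175°) = (0.0872, -0.9962).
Slope in that direction = a·(0.0872) + b·(-0.9962) = 0.71105.
Apparent dip = arctan|0.71105| = 35.4° (true dip is 41.8°, so apparent ≤ true as expected).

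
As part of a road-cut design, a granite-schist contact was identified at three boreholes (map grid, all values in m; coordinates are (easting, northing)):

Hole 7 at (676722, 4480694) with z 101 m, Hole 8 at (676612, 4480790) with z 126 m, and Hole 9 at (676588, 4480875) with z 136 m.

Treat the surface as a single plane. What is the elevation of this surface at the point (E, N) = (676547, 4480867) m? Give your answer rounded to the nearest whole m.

142 m

Let the plane be z = a·E + b·N + c.
Hole 8−Hole 7: −110a + 96b = 25;  Hole 9−Hole 7: −134a + 181b = 35.
Solving gives a = −0.16534204, b = 0.07096225.
Then c = 101 − a·676722 − b·4480694 = −205968.52.
At (676547, 4480867): z = −111861.7 + 317972.4 − 205968.52 = 142.2 m.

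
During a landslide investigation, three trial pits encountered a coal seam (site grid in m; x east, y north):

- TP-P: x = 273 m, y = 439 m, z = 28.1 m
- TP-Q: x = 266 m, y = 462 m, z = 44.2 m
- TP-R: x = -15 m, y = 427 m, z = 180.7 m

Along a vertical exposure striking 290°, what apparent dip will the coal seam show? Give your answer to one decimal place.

35.0°

Two edge vectors: TP-P→TP-Q = (-7, 23, 16.1), TP-P→TP-R = (-288, -12, 152.6).
Normal n = (TP-P→TP-Q) × (TP-P→TP-R) = (3703, -3568.6, 6708).
So ∂z/∂x = −n_x/n_z = −0.55203 and ∂z/∂y = −n_y/n_z = 0.53199.
Unit vector along 290° is (sin 290°, cos 290°) = (-0.9397, 0.3420).
Slope in that direction = a·(-0.9397) + b·(0.3420) = 0.70069.
Apparent dip = arctan|0.70069| = 35.0° (true dip is 37.5°, so apparent ≤ true as expected).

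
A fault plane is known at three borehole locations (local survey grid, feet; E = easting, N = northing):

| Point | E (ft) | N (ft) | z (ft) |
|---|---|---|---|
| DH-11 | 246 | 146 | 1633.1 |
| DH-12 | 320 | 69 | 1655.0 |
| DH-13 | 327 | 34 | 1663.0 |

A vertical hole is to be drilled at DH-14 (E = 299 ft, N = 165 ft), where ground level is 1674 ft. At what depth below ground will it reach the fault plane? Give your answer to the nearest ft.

Let the plane be z = a·E + b·N + c.
DH-12−DH-11: 74a − 77b = 21.9;  DH-13−DH-11: 81a − 112b = 29.9.
Solving gives a = 0.07338, b = −0.21390.
Then c = 1633.1 − a·246 − b·146 = 1646.28.
At (299, 165): z_contact = 21.9 − 35.3 + 1646.28 = 1632.9 ft.
Depth below ground = 1674 − 1632.9 = 41 ft.

41 ft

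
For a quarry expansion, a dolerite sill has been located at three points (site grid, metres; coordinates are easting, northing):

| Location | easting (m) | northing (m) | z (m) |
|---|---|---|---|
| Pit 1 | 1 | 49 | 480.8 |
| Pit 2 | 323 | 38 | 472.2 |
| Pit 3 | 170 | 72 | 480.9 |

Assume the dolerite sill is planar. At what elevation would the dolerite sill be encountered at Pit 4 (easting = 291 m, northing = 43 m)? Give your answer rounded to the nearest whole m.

474 m

Two edge vectors: Pit 1→Pit 2 = (322, -11, -8.6), Pit 1→Pit 3 = (169, 23, 0.1).
Normal n = (Pit 1→Pit 2) × (Pit 1→Pit 3) = (196.7, -1485.6, 9265).
So ∂z/∂easting = −n_x/n_z = −0.02123 and ∂z/∂northing = −n_y/n_z = 0.16035.
Intercept c from Pit 1: 480.8 + 0.02 − 7.86 = 472.96.
At (291, 43): z = −6.2 + 6.9 + 472.96 = 473.7 m.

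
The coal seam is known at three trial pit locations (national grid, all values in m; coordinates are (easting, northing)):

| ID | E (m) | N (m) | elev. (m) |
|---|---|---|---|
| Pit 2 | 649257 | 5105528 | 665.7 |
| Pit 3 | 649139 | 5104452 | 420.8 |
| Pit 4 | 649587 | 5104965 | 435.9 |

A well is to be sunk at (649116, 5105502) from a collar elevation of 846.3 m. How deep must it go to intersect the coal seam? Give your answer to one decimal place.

150.7 m

Let the plane be z = a·E + b·N + c.
Pit 3−Pit 2: −118a − 1076b = −244.9;  Pit 4−Pit 2: 330a − 563b = −229.8.
Solving gives a = −0.259507632, b = 0.256061246.
Then c = 665.7 − a·649257 − b·5105528 = −1138175.01.
At (649116, 5105502): z_contact = −168450.56 + 1307321.20 − 1138175.01 = 695.63 m.
Depth below ground = 846.3 − 695.63 = 150.7 m.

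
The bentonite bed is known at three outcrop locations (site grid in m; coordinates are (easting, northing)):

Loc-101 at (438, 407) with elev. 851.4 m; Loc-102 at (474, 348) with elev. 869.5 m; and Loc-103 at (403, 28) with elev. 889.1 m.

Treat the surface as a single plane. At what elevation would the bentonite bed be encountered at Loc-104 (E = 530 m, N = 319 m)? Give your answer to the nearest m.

Two edge vectors: Loc-101→Loc-102 = (36, -59, 18.1), Loc-101→Loc-103 = (-35, -379, 37.7).
Normal n = (Loc-101→Loc-102) × (Loc-101→Loc-103) = (4635.6, -1990.7, -15709).
So ∂z/∂E = −n_x/n_z = 0.29509 and ∂z/∂N = −n_y/n_z = −0.12672.
Intercept c from Loc-101: 851.4 − 129.25 + 51.58 = 773.73.
At (530, 319): z = 156.4 − 40.4 + 773.73 = 889.7 m.

890 m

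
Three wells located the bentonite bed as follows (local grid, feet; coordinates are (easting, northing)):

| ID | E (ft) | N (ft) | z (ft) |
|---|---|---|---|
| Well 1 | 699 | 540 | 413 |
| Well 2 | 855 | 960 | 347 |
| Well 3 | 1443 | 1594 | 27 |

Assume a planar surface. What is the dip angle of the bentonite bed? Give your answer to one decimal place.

Let the plane be z = a·E + b·N + c.
Well 2−Well 1: 156a + 420b = −66;  Well 3−Well 1: 744a + 1054b = −386.
Solving gives a = −0.62514, b = 0.07505.
Gradient magnitude |∇z| = √(a² + b²) = √(0.39080 + 0.00563) = 0.62963.
True dip = arctan(0.62963) = 32.2°, dipping toward E (azimuth ≈ 097°).

32.2°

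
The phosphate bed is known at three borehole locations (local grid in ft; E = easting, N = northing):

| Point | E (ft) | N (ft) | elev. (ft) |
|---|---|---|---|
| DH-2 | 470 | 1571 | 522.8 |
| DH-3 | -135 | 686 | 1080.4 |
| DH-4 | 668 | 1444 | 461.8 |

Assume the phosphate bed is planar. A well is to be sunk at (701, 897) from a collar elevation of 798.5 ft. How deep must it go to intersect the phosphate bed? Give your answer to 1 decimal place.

Let the plane be z = a·E + b·N + c.
DH-3−DH-2: −605a − 885b = 557.6;  DH-4−DH-2: 198a − 127b = −61.
Solving gives a = −0.495111, b = −0.291591.
Then c = 522.8 − a·470 − b·1571 = 1213.59.
At (701, 897): z_contact = −347.07 − 261.56 + 1213.59 = 604.96 ft.
Depth below ground = 798.5 − 604.96 = 193.5 ft.

193.5 ft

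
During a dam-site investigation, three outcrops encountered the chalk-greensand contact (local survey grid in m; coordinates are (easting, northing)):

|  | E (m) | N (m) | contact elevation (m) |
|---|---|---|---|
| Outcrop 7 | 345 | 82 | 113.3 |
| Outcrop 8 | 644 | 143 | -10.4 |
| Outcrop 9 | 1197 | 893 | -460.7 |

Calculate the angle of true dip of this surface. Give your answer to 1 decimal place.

Let the plane be z = a·E + b·N + c.
Outcrop 8−Outcrop 7: 299a + 61b = −123.7;  Outcrop 9−Outcrop 7: 852a + 811b = −574.
Solving gives a = −0.34279, b = −0.34765.
Gradient magnitude |∇z| = √(a² + b²) = √(0.11750 + 0.12086) = 0.48823.
True dip = arctan(0.48823) = 26.0°, dipping toward NE (azimuth ≈ 045°).

26.0°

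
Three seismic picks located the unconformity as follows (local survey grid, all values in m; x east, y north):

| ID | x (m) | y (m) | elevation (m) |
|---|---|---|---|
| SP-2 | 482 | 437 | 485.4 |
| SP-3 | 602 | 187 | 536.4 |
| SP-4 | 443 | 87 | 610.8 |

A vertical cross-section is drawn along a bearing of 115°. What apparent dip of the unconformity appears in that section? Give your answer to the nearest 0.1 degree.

Two edge vectors: SP-2→SP-3 = (120, -250, 51), SP-2→SP-4 = (-39, -350, 125.4).
Normal n = (SP-2→SP-3) × (SP-2→SP-4) = (-13500, -17037, -51750).
So ∂z/∂x = −n_x/n_z = −0.26087 and ∂z/∂y = −n_y/n_z = −0.32922.
Unit vector along 115° is (sin 115°, cos 115°) = (0.9063, -0.4226).
Slope in that direction = a·(0.9063) + b·(-0.4226) = −0.09729.
Apparent dip = arctan|0.09729| = 5.6° (true dip is 22.8°, so apparent ≤ true as expected).

5.6°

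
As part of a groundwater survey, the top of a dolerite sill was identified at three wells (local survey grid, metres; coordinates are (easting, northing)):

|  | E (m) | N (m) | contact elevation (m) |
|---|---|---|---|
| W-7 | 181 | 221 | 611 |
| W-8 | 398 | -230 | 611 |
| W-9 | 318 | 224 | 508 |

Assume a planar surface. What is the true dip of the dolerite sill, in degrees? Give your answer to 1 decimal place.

Two edge vectors: W-7→W-8 = (217, -451, 0), W-7→W-9 = (137, 3, -103).
Normal n = (W-7→W-8) × (W-7→W-9) = (46453, 22351, 62438).
So ∂z/∂E = −n_x/n_z = −0.74399 and ∂z/∂N = −n_y/n_z = −0.35797.
Gradient magnitude |∇z| = √(a² + b²) = √(0.55352 + 0.12814) = 0.82563.
True dip = arctan(0.82563) = 39.5°, dipping toward ENE (azimuth ≈ 064°).

39.5°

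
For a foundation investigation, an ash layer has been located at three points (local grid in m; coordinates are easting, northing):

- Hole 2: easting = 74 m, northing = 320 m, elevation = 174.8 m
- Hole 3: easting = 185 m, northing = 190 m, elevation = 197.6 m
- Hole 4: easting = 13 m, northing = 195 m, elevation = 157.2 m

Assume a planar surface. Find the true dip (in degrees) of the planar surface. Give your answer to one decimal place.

13.3°

Two edge vectors: Hole 2→Hole 3 = (111, -130, 22.8), Hole 2→Hole 4 = (-61, -125, -17.6).
Normal n = (Hole 2→Hole 3) × (Hole 2→Hole 4) = (5138, 562.8, -21805).
So ∂z/∂easting = −n_x/n_z = 0.23563 and ∂z/∂northing = −n_y/n_z = 0.02581.
Gradient magnitude |∇z| = √(a² + b²) = √(0.05552 + 0.00067) = 0.23704.
True dip = arctan(0.23704) = 13.3°, dipping toward W (azimuth ≈ 264°).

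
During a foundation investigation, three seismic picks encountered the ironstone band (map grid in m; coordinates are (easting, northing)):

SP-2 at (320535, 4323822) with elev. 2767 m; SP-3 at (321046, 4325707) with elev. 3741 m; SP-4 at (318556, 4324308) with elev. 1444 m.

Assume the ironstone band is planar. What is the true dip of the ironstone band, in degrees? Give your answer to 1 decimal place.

39.0°

Let the plane be z = a·E + b·N + c.
SP-3−SP-2: 511a + 1885b = 974;  SP-4−SP-2: −1979a + 486b = −1323.
Solving gives a = 0.74576, b = 0.31454.
Gradient magnitude |∇z| = √(a² + b²) = √(0.55616 + 0.09894) = 0.80938.
True dip = arctan(0.80938) = 39.0°, dipping toward WSW (azimuth ≈ 247°).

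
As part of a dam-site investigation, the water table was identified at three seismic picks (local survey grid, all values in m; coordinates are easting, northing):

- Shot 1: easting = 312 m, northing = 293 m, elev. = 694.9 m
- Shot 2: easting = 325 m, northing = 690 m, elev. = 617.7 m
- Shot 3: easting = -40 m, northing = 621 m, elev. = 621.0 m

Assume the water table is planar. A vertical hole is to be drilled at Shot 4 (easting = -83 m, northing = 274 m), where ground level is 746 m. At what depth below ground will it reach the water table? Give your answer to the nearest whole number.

Let the plane be z = a·easting + b·northing + c.
Shot 2−Shot 1: 13a + 397b = −77.2;  Shot 3−Shot 1: −352a + 328b = −73.9.
Solving gives a = 0.02789, b = −0.19537.
Then c = 694.9 − a·312 − b·293 = 743.44.
At (-83, 274): z_contact = −2.3 − 53.5 + 743.44 = 687.6 m.
Depth below ground = 746 − 687.6 = 58 m.

58 m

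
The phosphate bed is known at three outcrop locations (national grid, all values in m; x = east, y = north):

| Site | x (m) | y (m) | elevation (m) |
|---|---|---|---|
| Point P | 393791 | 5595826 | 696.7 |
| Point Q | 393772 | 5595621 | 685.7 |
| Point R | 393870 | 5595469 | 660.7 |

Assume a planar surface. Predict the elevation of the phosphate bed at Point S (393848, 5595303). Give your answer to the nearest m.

Two edge vectors: Point P→Point Q = (-19, -205, -11), Point P→Point R = (79, -357, -36).
Normal n = (Point P→Point Q) × (Point P→Point R) = (3453, -1553, 22978).
So ∂z/∂x = −n_x/n_z = −0.15027418 and ∂z/∂y = −n_y/n_z = 0.06758639.
Intercept c from Point P: 696.7 + 59176.62 − 378201.66 = −318328.34.
At (393848, 5595303): z = −59185.2 + 378166.3 − 318328.34 = 652.8 m.

653 m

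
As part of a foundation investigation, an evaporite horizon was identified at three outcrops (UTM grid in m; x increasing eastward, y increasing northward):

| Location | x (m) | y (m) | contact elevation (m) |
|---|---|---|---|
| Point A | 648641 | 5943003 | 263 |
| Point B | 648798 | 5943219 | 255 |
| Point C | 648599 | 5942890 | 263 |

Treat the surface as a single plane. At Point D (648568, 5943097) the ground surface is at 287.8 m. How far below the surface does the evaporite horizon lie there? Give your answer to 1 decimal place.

13.5 m

Let the plane be z = a·x + b·y + c.
Point B−Point A: 157a + 216b = −8;  Point C−Point A: −42a − 113b = 0.
Solving gives a = −0.104279617, b = 0.038758796.
Then c = 263 − a·648641 − b·5943003 = −162440.60.
At (648568, 5943097): z_contact = −67632.42 + 230347.28 − 162440.60 = 274.26 m.
Depth below ground = 287.8 − 274.26 = 13.5 m.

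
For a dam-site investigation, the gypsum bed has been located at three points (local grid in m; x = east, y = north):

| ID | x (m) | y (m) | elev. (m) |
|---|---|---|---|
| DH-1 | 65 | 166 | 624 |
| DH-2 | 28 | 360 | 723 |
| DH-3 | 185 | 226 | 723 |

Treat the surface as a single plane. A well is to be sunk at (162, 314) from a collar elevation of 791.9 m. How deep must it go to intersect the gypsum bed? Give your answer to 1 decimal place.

Let the plane be z = a·x + b·y + c.
DH-2−DH-1: −37a + 194b = 99;  DH-3−DH-1: 120a + 60b = 99.
Solving gives a = 0.52024, b = 0.60953.
Then c = 624 − a·65 − b·166 = 489.00.
At (162, 314): z_contact = 84.28 + 191.39 + 489.00 = 764.67 m.
Depth below ground = 791.9 − 764.67 = 27.2 m.

27.2 m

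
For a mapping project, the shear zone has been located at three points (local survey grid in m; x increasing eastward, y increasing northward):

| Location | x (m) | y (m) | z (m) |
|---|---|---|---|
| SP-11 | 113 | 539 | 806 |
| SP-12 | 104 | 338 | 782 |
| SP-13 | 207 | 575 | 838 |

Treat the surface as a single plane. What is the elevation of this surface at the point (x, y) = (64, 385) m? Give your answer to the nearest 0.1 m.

Let the plane be z = a·x + b·y + c.
SP-12−SP-11: −9a − 201b = −24;  SP-13−SP-11: 94a + 36b = 32.
Solving gives a = 0.29984, b = 0.10598.
Then c = 806 − a·113 − b·539 = 715.00.
At (64, 385): z = 19.2 + 40.8 + 715.00 = 775.0 m.

775.0 m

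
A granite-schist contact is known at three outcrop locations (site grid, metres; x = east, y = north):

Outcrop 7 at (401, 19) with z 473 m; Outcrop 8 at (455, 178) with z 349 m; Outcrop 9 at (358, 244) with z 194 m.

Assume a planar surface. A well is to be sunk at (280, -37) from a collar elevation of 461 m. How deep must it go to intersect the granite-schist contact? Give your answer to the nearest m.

Let the plane be z = a·x + b·y + c.
Outcrop 8−Outcrop 7: 54a + 159b = −124;  Outcrop 9−Outcrop 7: −43a + 225b = −279.
Solving gives a = 0.86696, b = −1.07431.
Then c = 473 − a·401 − b·19 = 145.76.
At (280, -37): z_contact = 242.7 + 39.7 + 145.76 = 428.3 m.
Depth below ground = 461 − 428.3 = 33 m.

33 m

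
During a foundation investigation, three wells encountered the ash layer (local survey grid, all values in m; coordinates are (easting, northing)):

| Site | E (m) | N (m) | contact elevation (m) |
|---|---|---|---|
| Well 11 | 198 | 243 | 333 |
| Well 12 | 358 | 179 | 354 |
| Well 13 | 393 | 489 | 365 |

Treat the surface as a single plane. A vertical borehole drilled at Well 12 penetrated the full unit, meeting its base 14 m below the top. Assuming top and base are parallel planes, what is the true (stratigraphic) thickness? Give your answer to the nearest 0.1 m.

13.9 m

Two edge vectors: Well 11→Well 12 = (160, -64, 21), Well 11→Well 13 = (195, 246, 32).
Normal n = (Well 11→Well 12) × (Well 11→Well 13) = (-7214, -1025, 51840).
So ∂z/∂E = −n_x/n_z = 0.13916 and ∂z/∂N = −n_y/n_z = 0.01977.
|∇z| = √(a²+b²) = 0.14056, so dip δ = arctan(0.14056) = 8.00°.
True thickness = vertical thickness × cos δ = 14 × cos 8.00° = 13.9 m.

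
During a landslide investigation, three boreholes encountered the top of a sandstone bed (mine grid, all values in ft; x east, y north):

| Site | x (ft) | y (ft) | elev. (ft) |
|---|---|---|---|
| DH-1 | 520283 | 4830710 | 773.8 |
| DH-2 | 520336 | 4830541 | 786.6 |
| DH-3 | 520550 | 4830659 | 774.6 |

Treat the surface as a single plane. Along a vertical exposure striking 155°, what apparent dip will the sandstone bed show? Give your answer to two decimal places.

3.83°

Two edge vectors: DH-1→DH-2 = (53, -169, 12.8), DH-1→DH-3 = (267, -51, 0.8).
Normal n = (DH-1→DH-2) × (DH-1→DH-3) = (517.6, 3375.2, 42420).
So ∂z/∂x = −n_x/n_z = −0.01220 and ∂z/∂y = −n_y/n_z = −0.07957.
Unit vector along 155° is (sin 155°, cos 155°) = (0.4226, -0.9063).
Slope in that direction = a·(0.4226) + b·(-0.9063) = 0.06695.
Apparent dip = arctan|0.06695| = 3.83° (true dip is 4.6°, so apparent ≤ true as expected).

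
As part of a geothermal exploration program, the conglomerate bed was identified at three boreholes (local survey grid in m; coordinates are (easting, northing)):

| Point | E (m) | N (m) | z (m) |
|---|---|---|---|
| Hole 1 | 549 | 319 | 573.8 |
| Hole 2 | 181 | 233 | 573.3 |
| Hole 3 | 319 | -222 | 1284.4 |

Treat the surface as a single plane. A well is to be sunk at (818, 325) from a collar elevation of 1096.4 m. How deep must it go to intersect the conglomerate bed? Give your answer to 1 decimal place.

439.3 m

Let the plane be z = a·E + b·N + c.
Hole 2−Hole 1: −368a − 86b = −0.5;  Hole 3−Hole 1: −230a − 541b = 710.6.
Solving gives a = 0.34233, b = −1.45903.
Then c = 573.8 − a·549 − b·319 = 851.29.
At (818, 325): z_contact = 280.02 − 474.18 + 851.29 = 657.13 m.
Depth below ground = 1096.4 − 657.13 = 439.3 m.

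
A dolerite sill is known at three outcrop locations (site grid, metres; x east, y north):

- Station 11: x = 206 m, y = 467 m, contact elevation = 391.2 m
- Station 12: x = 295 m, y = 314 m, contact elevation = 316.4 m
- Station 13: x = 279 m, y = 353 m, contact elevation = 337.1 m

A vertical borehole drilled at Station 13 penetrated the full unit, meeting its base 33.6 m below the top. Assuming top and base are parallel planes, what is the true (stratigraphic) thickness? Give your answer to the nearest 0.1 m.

Two edge vectors: Station 11→Station 12 = (89, -153, -74.8), Station 11→Station 13 = (73, -114, -54.1).
Normal n = (Station 11→Station 12) × (Station 11→Station 13) = (-249.9, -645.5, 1023).
So ∂z/∂x = −n_x/n_z = 0.24428 and ∂z/∂y = −n_y/n_z = 0.63099.
|∇z| = √(a²+b²) = 0.67662, so dip δ = arctan(0.67662) = 34.08°.
True thickness = vertical thickness × cos δ = 33.6 × cos 34.08° = 27.8 m.

27.8 m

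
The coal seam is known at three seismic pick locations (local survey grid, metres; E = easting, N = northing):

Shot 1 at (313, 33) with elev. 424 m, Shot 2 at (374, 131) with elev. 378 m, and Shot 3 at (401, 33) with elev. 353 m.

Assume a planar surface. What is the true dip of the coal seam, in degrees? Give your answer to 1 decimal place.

Two edge vectors: Shot 1→Shot 2 = (61, 98, -46), Shot 1→Shot 3 = (88, 0, -71).
Normal n = (Shot 1→Shot 2) × (Shot 1→Shot 3) = (-6958, 283, -8624).
So ∂z/∂E = −n_x/n_z = −0.80682 and ∂z/∂N = −n_y/n_z = 0.03282.
Gradient magnitude |∇z| = √(a² + b²) = √(0.65096 + 0.00108) = 0.80749.
True dip = arctan(0.80749) = 38.9°, dipping toward E (azimuth ≈ 092°).

38.9°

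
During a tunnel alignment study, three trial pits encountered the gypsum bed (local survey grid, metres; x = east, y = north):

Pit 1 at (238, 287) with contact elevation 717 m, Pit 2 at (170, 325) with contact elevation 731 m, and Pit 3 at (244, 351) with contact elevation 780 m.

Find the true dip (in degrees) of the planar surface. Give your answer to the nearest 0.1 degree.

Two edge vectors: Pit 1→Pit 2 = (-68, 38, 14), Pit 1→Pit 3 = (6, 64, 63).
Normal n = (Pit 1→Pit 2) × (Pit 1→Pit 3) = (1498, 4368, -4580).
So ∂z/∂x = −n_x/n_z = 0.32707 and ∂z/∂y = −n_y/n_z = 0.95371.
Gradient magnitude |∇z| = √(a² + b²) = √(0.10698 + 0.90957) = 1.00824.
True dip = arctan(1.00824) = 45.2°, dipping toward SSW (azimuth ≈ 199°).

45.2°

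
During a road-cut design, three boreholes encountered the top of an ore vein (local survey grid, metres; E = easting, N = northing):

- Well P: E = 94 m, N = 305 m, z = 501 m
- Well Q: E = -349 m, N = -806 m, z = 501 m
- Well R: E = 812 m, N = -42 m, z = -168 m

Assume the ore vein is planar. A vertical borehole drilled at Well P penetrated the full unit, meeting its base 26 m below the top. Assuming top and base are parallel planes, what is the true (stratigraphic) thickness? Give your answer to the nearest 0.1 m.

Let the plane be z = a·E + b·N + c.
Well Q−Well P: −443a − 1111b = 0;  Well R−Well P: 718a − 347b = −669.
Solving gives a = −0.78121, b = 0.31150.
|∇z| = √(a²+b²) = 0.84102, so dip δ = arctan(0.84102) = 40.06°.
True thickness = vertical thickness × cos δ = 26 × cos 40.06° = 19.9 m.

19.9 m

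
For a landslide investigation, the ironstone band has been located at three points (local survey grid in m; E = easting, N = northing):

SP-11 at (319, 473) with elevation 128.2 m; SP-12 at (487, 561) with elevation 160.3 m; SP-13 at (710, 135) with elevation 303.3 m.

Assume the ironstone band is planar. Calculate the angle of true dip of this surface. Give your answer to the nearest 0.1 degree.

Let the plane be z = a·E + b·N + c.
SP-12−SP-11: 168a + 88b = 32.1;  SP-13−SP-11: 391a − 338b = 175.1.
Solving gives a = 0.28795, b = −0.18495.
Gradient magnitude |∇z| = √(a² + b²) = √(0.08291 + 0.03421) = 0.34223.
True dip = arctan(0.34223) = 18.9°, dipping toward WNW (azimuth ≈ 303°).

18.9°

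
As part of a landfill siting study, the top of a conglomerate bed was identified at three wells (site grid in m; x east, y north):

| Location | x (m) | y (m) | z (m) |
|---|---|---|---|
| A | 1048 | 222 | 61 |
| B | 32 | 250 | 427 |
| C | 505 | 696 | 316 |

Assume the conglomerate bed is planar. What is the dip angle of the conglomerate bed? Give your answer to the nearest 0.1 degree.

20.8°

Let the plane be z = a·x + b·y + c.
B−A: −1016a + 28b = 366;  C−A: −543a + 474b = 255.
Solving gives a = −0.35667, b = 0.12938.
Gradient magnitude |∇z| = √(a² + b²) = √(0.12721 + 0.01674) = 0.37941.
True dip = arctan(0.37941) = 20.8°, dipping toward ESE (azimuth ≈ 110°).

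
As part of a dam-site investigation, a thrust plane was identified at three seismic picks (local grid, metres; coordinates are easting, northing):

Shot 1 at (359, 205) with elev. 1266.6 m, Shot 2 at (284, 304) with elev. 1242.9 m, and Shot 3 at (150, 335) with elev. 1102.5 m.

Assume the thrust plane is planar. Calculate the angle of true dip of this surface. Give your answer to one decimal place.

Two edge vectors: Shot 1→Shot 2 = (-75, 99, -23.7), Shot 1→Shot 3 = (-209, 130, -164.1).
Normal n = (Shot 1→Shot 2) × (Shot 1→Shot 3) = (-13164.9, -7354.2, 10941).
So ∂z/∂easting = −n_x/n_z = 1.20326 and ∂z/∂northing = −n_y/n_z = 0.67217.
Gradient magnitude |∇z| = √(a² + b²) = √(1.44784 + 0.45181) = 1.37828.
True dip = arctan(1.37828) = 54.0°, dipping toward WSW (azimuth ≈ 241°).

54.0°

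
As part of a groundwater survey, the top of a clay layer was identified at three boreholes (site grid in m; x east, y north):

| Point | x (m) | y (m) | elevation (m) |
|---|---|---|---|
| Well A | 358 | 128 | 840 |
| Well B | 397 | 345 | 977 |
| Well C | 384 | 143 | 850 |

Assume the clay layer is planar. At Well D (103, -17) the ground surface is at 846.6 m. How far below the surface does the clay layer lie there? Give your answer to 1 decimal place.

Let the plane be z = a·x + b·y + c.
Well B−Well A: 39a + 217b = 137;  Well C−Well A: 26a + 15b = 10.
Solving gives a = 0.02274, b = 0.62725.
Then c = 840 − a·358 − b·128 = 751.57.
At (103, -17): z_contact = 2.34 − 10.66 + 751.57 = 743.25 m.
Depth below ground = 846.6 − 743.25 = 103.4 m.

103.4 m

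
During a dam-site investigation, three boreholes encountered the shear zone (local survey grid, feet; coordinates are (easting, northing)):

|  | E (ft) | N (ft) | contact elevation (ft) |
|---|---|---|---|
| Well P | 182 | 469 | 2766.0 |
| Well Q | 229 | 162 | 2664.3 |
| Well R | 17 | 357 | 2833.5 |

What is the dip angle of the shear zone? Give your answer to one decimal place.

32.0°

Two edge vectors: Well P→Well Q = (47, -307, -101.7), Well P→Well R = (-165, -112, 67.5).
Normal n = (Well P→Well Q) × (Well P→Well R) = (-32112.9, 13608, -55919).
So ∂z/∂E = −n_x/n_z = −0.57428 and ∂z/∂N = −n_y/n_z = 0.24335.
Gradient magnitude |∇z| = √(a² + b²) = √(0.32979 + 0.05922) = 0.62371.
True dip = arctan(0.62371) = 32.0°, dipping toward ESE (azimuth ≈ 113°).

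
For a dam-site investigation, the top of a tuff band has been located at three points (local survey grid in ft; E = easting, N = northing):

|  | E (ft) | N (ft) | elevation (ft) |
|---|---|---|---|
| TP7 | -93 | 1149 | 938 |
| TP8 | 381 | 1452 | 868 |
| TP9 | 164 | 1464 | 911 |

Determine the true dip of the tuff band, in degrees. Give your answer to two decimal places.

11.71°

Two edge vectors: TP7→TP8 = (474, 303, -70), TP7→TP9 = (257, 315, -27).
Normal n = (TP7→TP8) × (TP7→TP9) = (13869, -5192, 71439).
So ∂z/∂E = −n_x/n_z = −0.19414 and ∂z/∂N = −n_y/n_z = 0.07268.
Gradient magnitude |∇z| = √(a² + b²) = √(0.03769 + 0.00528) = 0.20730.
True dip = arctan(0.20730) = 11.71°, dipping toward ESE (azimuth ≈ 111°).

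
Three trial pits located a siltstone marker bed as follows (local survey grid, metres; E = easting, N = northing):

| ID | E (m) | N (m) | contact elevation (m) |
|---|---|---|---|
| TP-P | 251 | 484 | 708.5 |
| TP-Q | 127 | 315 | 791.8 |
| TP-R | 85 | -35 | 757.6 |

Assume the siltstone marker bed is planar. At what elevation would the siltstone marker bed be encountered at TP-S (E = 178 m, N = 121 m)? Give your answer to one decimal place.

701.4 m

Two edge vectors: TP-P→TP-Q = (-124, -169, 83.3), TP-P→TP-R = (-166, -519, 49.1).
Normal n = (TP-P→TP-Q) × (TP-P→TP-R) = (34934.8, -7739.4, 36302).
So ∂z/∂E = −n_x/n_z = −0.96234 and ∂z/∂N = −n_y/n_z = 0.21319.
Intercept c from TP-P: 708.5 + 241.55 − 103.19 = 846.86.
At (178, 121): z = −171.3 + 25.8 + 846.86 = 701.4 m.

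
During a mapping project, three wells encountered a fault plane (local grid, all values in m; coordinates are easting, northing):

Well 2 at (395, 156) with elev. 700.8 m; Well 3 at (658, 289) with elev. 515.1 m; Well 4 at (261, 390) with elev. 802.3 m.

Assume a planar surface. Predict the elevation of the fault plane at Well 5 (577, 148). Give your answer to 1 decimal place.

Two edge vectors: Well 2→Well 3 = (263, 133, -185.7), Well 2→Well 4 = (-134, 234, 101.5).
Normal n = (Well 2→Well 3) × (Well 2→Well 4) = (56953.3, -1810.7, 79364).
So ∂z/∂easting = −n_x/n_z = −0.71762 and ∂z/∂northing = −n_y/n_z = 0.02282.
Intercept c from Well 2: 700.8 + 283.46 − 3.56 = 980.70.
At (577, 148): z = −414.1 + 3.4 + 980.70 = 570.0 m.

570.0 m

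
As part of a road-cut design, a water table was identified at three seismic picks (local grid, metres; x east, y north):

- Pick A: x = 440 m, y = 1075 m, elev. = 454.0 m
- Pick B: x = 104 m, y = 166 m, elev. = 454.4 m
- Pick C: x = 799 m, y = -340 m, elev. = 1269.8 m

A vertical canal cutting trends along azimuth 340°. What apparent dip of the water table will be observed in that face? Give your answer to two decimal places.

32.52°

Two edge vectors: Pick A→Pick B = (-336, -909, 0.4), Pick A→Pick C = (359, -1415, 815.8).
Normal n = (Pick A→Pick B) × (Pick A→Pick C) = (-740996.2, 274252.4, 801771).
So ∂z/∂x = −n_x/n_z = 0.92420 and ∂z/∂y = −n_y/n_z = −0.34206.
Unit vector along 340° is (sin 340°, cos 340°) = (-0.3420, 0.9397).
Slope in that direction = a·(-0.3420) + b·(0.9397) = −0.63752.
Apparent dip = arctan|0.63752| = 32.52° (true dip is 44.6°, so apparent ≤ true as expected).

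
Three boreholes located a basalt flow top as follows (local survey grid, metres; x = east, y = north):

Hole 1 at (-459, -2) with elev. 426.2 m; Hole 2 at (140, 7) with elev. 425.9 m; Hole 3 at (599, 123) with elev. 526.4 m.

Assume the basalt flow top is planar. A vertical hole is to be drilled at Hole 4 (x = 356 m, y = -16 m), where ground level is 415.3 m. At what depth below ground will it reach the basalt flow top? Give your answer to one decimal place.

13.7 m

Two edge vectors: Hole 1→Hole 2 = (599, 9, -0.3), Hole 1→Hole 3 = (1058, 125, 100.2).
Normal n = (Hole 1→Hole 2) × (Hole 1→Hole 3) = (939.3, -60337.2, 65353).
So ∂z/∂x = −n_x/n_z = −0.01437 and ∂z/∂y = −n_y/n_z = 0.92325.
Intercept c from Hole 1: 426.2 − 6.60 + 1.85 = 421.45.
At (356, -16): z_contact = −5.12 − 14.77 + 421.45 = 401.56 m.
Depth below ground = 415.3 − 401.56 = 13.7 m.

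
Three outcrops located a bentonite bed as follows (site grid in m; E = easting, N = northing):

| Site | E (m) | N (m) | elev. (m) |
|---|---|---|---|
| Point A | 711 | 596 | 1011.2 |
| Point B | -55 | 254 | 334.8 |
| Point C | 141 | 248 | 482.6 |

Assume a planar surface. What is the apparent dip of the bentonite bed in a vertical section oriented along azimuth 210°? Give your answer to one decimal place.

31.6°

Let the plane be z = a·E + b·N + c.
Point B−Point A: −766a − 342b = −676.4;  Point C−Point A: −570a − 348b = −528.6.
Solving gives a = 0.76236, b = 0.27028.
Unit vector along 210° is (sin 210°, cos 210°) = (-0.5000, -0.8660).
Slope in that direction = a·(-0.5000) + b·(-0.8660) = −0.61525.
Apparent dip = arctan|0.61525| = 31.6° (true dip is 39.0°, so apparent ≤ true as expected).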